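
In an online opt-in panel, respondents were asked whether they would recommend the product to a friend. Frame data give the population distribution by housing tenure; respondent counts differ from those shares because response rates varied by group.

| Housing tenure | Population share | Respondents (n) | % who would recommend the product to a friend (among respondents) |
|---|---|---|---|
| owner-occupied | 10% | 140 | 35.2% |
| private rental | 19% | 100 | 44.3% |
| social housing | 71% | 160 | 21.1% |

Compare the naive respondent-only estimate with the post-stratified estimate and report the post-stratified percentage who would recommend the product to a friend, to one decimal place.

Without adjustment, the pooled respondent share is:
  (140/400)×35.2 + (100/400)×44.3 + (160/400)×21.1 = 31.835%
Post-stratifying to population shares instead:
  0.1×35.2 + 0.19×44.3 + 0.71×21.1 = 26.918%

26.9%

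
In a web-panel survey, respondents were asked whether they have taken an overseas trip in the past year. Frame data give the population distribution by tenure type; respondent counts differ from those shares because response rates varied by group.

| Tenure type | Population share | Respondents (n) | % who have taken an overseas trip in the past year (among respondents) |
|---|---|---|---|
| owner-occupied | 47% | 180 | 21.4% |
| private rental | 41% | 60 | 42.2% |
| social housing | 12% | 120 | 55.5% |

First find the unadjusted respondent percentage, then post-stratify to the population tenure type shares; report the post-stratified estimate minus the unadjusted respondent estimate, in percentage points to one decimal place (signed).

Without adjustment, the pooled respondent share is:
  (180/360)×21.4 + (60/360)×42.2 + (120/360)×55.5 = 36.2333%
Reweighting by population tenure type shares:
  0.47×21.4 + 0.41×42.2 + 0.12×55.5 = 34.02%
Difference = 34.02 − 36.2333 = -2.2133 pp.

-2.2 percentage points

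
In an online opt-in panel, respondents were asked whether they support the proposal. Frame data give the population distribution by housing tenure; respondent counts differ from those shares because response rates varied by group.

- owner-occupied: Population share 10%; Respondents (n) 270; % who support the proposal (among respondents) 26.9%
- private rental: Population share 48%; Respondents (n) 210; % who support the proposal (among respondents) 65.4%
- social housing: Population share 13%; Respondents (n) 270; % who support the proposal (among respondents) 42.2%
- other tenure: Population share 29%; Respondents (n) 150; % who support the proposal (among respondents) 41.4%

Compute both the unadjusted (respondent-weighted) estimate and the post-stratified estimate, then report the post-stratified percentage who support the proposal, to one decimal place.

Unadjusted (pooled respondent) estimate weights by respondent counts:
  (270/900)×26.9 + (210/900)×65.4 + (270/900)×42.2 + (150/900)×41.4 = 42.89%
Reweighting by population housing tenure shares:
  0.1×26.9 + 0.48×65.4 + 0.13×42.2 + 0.29×41.4 = 51.574%

51.6%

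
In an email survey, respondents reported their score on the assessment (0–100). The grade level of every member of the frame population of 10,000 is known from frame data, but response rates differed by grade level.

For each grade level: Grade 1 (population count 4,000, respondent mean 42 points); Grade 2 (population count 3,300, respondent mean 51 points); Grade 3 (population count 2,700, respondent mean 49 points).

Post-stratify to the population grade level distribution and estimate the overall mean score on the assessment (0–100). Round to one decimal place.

46.9

Post-stratification weights by population share, not respondent share:
  Grade 1: (4,000/10,000) × 42 = 16.8
  Grade 2: (3,300/10,000) × 51 = 16.83
  Grade 3: (2,700/10,000) × 49 = 13.23
Post-stratified estimate = 46.86 → 46.9.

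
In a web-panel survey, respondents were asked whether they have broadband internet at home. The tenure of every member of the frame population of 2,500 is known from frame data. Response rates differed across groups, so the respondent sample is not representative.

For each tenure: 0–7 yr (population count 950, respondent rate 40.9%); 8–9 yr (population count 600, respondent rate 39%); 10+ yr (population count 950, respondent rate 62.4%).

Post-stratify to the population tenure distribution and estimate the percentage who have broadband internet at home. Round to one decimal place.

Post-stratification weights by population share, not respondent share:
  0–7 yr: (950/2,500) × 40.9 = 15.542
  8–9 yr: (600/2,500) × 39 = 9.36
  10+ yr: (950/2,500) × 62.4 = 23.712
Post-stratified estimate = 48.614 → 48.6%.

48.6%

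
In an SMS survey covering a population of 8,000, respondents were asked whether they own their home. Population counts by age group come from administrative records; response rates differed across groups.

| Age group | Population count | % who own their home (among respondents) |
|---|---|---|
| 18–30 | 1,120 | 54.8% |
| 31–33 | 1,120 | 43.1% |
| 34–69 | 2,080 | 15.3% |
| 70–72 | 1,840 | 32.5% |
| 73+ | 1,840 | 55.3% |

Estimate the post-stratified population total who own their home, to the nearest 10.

3,030

Each cell contributes its population count × the respondent rate:
  18–30: 1,120 × 54.8% = 613.76
  31–33: 1,120 × 43.1% = 482.72
  34–69: 2,080 × 15.3% = 318.24
  70–72: 1,840 × 32.5% = 598
  73+: 1,840 × 55.3% = 1017.52
Estimated total = 3030.24 → 3,030.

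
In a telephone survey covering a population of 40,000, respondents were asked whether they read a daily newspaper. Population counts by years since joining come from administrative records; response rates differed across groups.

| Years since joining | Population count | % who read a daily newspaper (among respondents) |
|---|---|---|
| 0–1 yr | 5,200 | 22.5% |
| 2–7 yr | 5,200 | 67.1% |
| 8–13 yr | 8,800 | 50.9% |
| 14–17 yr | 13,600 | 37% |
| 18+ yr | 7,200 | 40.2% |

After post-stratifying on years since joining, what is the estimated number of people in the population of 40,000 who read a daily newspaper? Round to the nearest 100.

17,100

Estimated count per cell = population count × respondent percentage:
  0–1 yr: 5,200 × 22.5% = 1170
  2–7 yr: 5,200 × 67.1% = 3489.2
  8–13 yr: 8,800 × 50.9% = 4479.2
  14–17 yr: 13,600 × 37% = 5032
  18+ yr: 7,200 × 40.2% = 2894.4
Estimated total = 17064.8 → 17,100.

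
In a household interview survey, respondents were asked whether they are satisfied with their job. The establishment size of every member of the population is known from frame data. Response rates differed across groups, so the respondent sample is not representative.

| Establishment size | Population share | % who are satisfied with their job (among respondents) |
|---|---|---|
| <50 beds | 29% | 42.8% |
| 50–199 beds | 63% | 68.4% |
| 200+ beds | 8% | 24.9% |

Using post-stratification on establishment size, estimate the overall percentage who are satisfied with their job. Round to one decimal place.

Weight each group's respondent value by its population share:
  <50 beds: 0.29 × 42.8 = 12.412
  50–199 beds: 0.63 × 68.4 = 43.092
  200+ beds: 0.08 × 24.9 = 1.992
Post-stratified estimate = 57.496 → 57.5%.

57.5%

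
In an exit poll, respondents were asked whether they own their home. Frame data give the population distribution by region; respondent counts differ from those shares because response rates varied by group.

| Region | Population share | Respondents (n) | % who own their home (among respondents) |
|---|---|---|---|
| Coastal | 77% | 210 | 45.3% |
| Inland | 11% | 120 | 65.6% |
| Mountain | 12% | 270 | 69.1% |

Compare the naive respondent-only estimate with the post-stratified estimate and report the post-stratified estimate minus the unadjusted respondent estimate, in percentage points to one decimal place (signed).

Naive respondent-only estimate (weights = respondent counts):
  (210/600)×45.3 + (120/600)×65.6 + (270/600)×69.1 = 60.07%
Reweighting by population region shares:
  0.77×45.3 + 0.11×65.6 + 0.12×69.1 = 50.389%
Difference = 50.389 − 60.07 = -9.681 pp.

-9.7 percentage points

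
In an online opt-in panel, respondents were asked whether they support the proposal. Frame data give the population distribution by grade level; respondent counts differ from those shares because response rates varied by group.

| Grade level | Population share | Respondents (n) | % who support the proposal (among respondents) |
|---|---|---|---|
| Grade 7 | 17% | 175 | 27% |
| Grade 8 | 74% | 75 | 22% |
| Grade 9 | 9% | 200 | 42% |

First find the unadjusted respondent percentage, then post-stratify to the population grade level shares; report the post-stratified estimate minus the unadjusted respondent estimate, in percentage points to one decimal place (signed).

Naive respondent-only estimate (weights = respondent counts):
  (175/450)×27 + (75/450)×22 + (200/450)×42 = 32.8333%
Post-stratifying to population shares instead:
  0.17×27 + 0.74×22 + 0.09×42 = 24.65%
Difference = 24.65 − 32.8333 = -8.1833 pp.

-8.2 percentage points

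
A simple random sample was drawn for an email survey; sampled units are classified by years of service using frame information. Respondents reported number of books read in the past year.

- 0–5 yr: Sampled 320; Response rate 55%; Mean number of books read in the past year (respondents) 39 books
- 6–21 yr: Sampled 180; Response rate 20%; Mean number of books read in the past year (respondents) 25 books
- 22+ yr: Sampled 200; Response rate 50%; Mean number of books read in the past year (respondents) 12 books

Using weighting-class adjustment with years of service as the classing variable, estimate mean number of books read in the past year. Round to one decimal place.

27.7

Each respondent's weight = sampled/responded in their class; summing within a class gives n_sampled, so:
  0–5 yr: 320 × 39 = 12,480
  6–21 yr: 180 × 25 = 4500
  22+ yr: 200 × 12 = 2400
Adjusted estimate = 19,380 / 700 = 27.6857 → 27.7.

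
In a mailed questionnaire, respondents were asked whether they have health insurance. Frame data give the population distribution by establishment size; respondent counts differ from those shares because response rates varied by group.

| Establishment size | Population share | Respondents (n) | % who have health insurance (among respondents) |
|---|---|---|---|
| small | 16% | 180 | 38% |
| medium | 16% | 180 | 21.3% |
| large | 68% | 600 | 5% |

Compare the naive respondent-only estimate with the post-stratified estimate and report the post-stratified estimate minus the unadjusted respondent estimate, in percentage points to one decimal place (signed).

Naive respondent-only estimate (weights = respondent counts):
  (180/960)×38 + (180/960)×21.3 + (600/960)×5 = 14.2438%
Reweighting by population establishment size shares:
  0.16×38 + 0.16×21.3 + 0.68×5 = 12.888%
Difference = 12.888 − 14.2438 = -1.3557 pp.

-1.4 percentage points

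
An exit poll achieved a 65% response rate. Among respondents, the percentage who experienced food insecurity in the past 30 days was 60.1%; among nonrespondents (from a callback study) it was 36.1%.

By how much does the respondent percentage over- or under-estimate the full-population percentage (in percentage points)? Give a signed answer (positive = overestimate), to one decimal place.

Nonresponse fraction = 1 − 0.65 = 0.35.
Bias = (nonresponse fraction) × (respondent percentage − nonrespondent percentage)
     = 0.35 × (60.1 − 36.1) = 0.35 × 24 = 8.4.

+8.4 percentage points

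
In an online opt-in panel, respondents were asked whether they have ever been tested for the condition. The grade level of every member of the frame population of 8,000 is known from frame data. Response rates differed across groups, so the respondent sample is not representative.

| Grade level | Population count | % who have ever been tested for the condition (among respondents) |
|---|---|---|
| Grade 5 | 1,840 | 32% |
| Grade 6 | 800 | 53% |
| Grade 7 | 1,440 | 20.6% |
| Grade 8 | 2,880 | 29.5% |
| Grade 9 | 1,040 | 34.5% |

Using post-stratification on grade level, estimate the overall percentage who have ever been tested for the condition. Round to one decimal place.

Weight each group's respondent value by its population share:
  Grade 5: (1,840/8,000) × 32 = 7.36
  Grade 6: (800/8,000) × 53 = 5.3
  Grade 7: (1,440/8,000) × 20.6 = 3.708
  Grade 8: (2,880/8,000) × 29.5 = 10.62
  Grade 9: (1,040/8,000) × 34.5 = 4.485
Post-stratified estimate = 31.473 → 31.5%.

31.5%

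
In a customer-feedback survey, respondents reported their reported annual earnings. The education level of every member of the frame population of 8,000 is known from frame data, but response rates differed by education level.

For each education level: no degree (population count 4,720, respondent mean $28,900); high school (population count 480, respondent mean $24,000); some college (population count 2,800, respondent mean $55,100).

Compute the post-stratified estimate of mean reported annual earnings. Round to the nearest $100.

Reweight to the known education level distribution:
  no degree: (4,720/8,000) × 28,900 = 17,051
  high school: (480/8,000) × 24,000 = 1440
  some college: (2,800/8,000) × 55,100 = 19,285
Post-stratified estimate = 37,776 → $37,800.

$37,800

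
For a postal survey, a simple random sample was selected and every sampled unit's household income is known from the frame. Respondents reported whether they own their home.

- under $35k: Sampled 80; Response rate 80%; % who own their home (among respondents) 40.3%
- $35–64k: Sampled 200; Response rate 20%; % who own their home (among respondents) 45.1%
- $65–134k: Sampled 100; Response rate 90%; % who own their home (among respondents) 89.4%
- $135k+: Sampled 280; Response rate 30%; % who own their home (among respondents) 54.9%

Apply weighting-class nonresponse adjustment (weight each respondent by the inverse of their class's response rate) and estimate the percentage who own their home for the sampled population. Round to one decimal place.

55.4%

Weighting each respondent by the inverse class response rate inflates each class back to its sampled size, so the class weight is n_sampled:
  under $35k: 80 × 40.3 = 3224
  $35–64k: 200 × 45.1 = 9020
  $65–134k: 100 × 89.4 = 8940
  $135k+: 280 × 54.9 = 15,372
Adjusted estimate = 36,556 / 660 = 55.3879 → 55.4%.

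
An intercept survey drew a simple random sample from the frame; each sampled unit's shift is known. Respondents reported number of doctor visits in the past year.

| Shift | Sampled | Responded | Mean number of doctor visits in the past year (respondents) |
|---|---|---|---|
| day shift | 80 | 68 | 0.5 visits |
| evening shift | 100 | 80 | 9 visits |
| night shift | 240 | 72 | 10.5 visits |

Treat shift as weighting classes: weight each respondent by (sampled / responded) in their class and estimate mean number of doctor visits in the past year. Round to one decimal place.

8.2

Class response rates: day shift 68/80 = 85%, evening shift 80/100 = 80%, night shift 72/240 = 30%.
Inverse-response-rate weighting restores each class to its sampled count, so class totals weight by n_sampled:
  day shift: 80 × 0.5 = 40
  evening shift: 100 × 9 = 900
  night shift: 240 × 10.5 = 2520
Adjusted estimate = 3460 / 420 = 8.23809 → 8.2.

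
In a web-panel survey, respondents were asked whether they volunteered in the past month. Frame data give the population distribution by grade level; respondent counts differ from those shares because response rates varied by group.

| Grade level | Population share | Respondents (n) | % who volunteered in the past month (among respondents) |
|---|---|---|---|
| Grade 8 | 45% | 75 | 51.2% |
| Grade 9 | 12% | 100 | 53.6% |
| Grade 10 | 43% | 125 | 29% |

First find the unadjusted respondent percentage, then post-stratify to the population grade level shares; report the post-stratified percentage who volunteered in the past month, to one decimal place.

Naive respondent-only estimate (weights = respondent counts):
  (75/300)×51.2 + (100/300)×53.6 + (125/300)×29 = 42.75%
Post-stratified estimate weights by population shares:
  0.45×51.2 + 0.12×53.6 + 0.43×29 = 41.942%

41.9%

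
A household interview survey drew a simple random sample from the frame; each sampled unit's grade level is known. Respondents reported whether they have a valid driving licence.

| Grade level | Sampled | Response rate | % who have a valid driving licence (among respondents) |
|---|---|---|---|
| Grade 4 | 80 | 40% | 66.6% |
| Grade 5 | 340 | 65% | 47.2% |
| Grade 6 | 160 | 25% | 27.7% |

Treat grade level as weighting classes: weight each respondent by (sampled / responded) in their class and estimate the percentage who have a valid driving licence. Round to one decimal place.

Each respondent's weight = sampled/responded in their class; summing within a class gives n_sampled, so:
  Grade 4: 80 × 66.6 = 5328
  Grade 5: 340 × 47.2 = 16048
  Grade 6: 160 × 27.7 = 4432
Adjusted estimate = 25,808 / 580 = 44.4966 → 44.5%.

44.5%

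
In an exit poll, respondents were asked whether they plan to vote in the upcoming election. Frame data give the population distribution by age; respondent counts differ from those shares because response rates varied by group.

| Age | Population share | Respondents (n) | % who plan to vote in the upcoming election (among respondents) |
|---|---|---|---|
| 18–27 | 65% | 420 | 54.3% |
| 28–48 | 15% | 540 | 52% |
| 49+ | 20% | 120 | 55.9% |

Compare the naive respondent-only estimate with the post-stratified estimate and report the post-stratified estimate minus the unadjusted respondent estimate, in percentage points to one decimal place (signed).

+0.9 percentage points

Unadjusted (pooled respondent) estimate weights by respondent counts:
  (420/1080)×54.3 + (540/1080)×52 + (120/1080)×55.9 = 53.3278%
Post-stratified estimate weights by population shares:
  0.65×54.3 + 0.15×52 + 0.2×55.9 = 54.275%
Difference = 54.275 − 53.3278 = 0.9472 pp.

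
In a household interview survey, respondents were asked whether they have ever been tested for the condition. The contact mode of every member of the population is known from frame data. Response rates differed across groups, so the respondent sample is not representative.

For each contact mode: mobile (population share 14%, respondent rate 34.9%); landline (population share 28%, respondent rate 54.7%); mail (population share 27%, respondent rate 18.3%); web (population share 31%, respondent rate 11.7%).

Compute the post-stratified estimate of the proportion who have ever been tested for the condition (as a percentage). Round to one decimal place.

28.8%

Reweight to the known contact mode distribution:
  mobile: 0.14 × 34.9 = 4.886
  landline: 0.28 × 54.7 = 15.316
  mail: 0.27 × 18.3 = 4.941
  web: 0.31 × 11.7 = 3.627
Post-stratified estimate = 28.77 → 28.8%.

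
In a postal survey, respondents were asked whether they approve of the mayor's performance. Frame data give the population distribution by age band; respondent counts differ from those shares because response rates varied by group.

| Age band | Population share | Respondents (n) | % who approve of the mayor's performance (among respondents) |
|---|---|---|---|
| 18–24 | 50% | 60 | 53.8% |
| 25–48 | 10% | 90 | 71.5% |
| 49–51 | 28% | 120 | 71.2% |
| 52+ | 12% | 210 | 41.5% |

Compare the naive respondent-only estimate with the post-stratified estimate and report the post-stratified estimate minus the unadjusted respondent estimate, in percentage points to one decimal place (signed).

Naive respondent-only estimate (weights = respondent counts):
  (60/480)×53.8 + (90/480)×71.5 + (120/480)×71.2 + (210/480)×41.5 = 56.0875%
Reweighting by population age band shares:
  0.5×53.8 + 0.1×71.5 + 0.28×71.2 + 0.12×41.5 = 58.966%
Difference = 58.966 − 56.0875 = 2.8785 pp.

+2.9 percentage points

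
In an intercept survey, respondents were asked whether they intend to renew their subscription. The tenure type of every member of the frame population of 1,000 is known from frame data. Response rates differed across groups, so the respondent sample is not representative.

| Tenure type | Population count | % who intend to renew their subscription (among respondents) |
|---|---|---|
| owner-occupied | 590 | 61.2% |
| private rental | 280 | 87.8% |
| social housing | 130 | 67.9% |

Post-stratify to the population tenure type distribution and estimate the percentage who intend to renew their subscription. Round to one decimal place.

69.5%

Reweight to the known tenure type distribution:
  owner-occupied: (590/1,000) × 61.2 = 36.108
  private rental: (280/1,000) × 87.8 = 24.584
  social housing: (130/1,000) × 67.9 = 8.827
Post-stratified estimate = 69.519 → 69.5%.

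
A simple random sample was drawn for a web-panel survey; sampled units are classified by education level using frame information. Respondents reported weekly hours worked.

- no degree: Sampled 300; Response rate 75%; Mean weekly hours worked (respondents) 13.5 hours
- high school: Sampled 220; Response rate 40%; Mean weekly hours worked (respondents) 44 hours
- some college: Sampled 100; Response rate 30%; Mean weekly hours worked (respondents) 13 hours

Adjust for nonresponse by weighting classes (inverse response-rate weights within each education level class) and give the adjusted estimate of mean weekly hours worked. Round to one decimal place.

With weight = n_sampled/n_responded per class, the weighted class total is n_sampled:
  no degree: 300 × 13.5 = 4050
  high school: 220 × 44 = 9680
  some college: 100 × 13 = 1300
Adjusted estimate = 15,030 / 620 = 24.2419 → 24.2.

24.2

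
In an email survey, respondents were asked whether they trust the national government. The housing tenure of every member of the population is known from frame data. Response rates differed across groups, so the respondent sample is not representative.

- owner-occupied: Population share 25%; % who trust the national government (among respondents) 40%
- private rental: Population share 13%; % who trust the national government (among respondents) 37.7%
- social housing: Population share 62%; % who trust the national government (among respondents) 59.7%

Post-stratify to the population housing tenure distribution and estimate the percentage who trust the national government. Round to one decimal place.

51.9%

Post-stratification weights by population share, not respondent share:
  owner-occupied: 0.25 × 40 = 10
  private rental: 0.13 × 37.7 = 4.901
  social housing: 0.62 × 59.7 = 37.014
Post-stratified estimate = 51.915 → 51.9%.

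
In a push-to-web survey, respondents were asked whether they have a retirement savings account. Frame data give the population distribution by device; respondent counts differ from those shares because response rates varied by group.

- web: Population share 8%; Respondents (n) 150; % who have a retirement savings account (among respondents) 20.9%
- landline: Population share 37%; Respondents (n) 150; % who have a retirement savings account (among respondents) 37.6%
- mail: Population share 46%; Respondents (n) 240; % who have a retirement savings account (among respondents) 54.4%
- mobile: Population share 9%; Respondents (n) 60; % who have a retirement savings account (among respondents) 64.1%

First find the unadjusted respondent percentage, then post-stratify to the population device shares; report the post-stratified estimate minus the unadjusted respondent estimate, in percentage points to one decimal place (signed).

Naive respondent-only estimate (weights = respondent counts):
  (150/600)×20.9 + (150/600)×37.6 + (240/600)×54.4 + (60/600)×64.1 = 42.795%
Post-stratifying to population shares instead:
  0.08×20.9 + 0.37×37.6 + 0.46×54.4 + 0.09×64.1 = 46.377%
Difference = 46.377 − 42.795 = 3.582 pp.

+3.6 percentage points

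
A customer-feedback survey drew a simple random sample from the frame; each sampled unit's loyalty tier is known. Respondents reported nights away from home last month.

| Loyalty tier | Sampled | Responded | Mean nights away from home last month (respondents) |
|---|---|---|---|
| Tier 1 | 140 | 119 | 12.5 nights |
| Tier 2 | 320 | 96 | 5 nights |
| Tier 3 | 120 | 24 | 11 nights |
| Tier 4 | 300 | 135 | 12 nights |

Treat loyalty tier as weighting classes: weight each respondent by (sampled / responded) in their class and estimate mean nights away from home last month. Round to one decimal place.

9.4

Response rates by class: Tier 1 119/140 = 85%, Tier 2 96/320 = 30%, Tier 3 24/120 = 20%, Tier 4 135/300 = 45%.
With weight = n_sampled/n_responded per class, the weighted class total is n_sampled:
  Tier 1: 140 × 12.5 = 1750
  Tier 2: 320 × 5 = 1600
  Tier 3: 120 × 11 = 1320
  Tier 4: 300 × 12 = 3600
Adjusted estimate = 8270 / 880 = 9.39773 → 9.4.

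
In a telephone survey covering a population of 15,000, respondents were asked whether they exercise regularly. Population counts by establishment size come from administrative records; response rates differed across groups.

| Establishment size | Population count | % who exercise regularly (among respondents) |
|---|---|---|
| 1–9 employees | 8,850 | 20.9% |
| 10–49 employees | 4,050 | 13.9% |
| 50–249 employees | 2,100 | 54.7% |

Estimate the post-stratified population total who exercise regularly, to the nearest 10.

Each cell contributes its population count × the respondent rate:
  1–9 employees: 8,850 × 20.9% = 1849.65
  10–49 employees: 4,050 × 13.9% = 562.95
  50–249 employees: 2,100 × 54.7% = 1148.7
Estimated total = 3561.3 → 3,560.

3,560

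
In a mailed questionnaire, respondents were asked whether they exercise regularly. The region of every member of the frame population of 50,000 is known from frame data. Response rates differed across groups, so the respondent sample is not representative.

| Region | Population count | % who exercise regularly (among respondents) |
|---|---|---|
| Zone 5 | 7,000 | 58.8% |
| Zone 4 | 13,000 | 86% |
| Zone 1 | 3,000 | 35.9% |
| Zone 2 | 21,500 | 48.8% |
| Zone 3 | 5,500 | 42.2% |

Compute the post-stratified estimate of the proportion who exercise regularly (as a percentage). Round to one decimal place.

58.4%

Post-stratification weights by population share, not respondent share:
  Zone 5: (7,000/50,000) × 58.8 = 8.232
  Zone 4: (13,000/50,000) × 86 = 22.36
  Zone 1: (3,000/50,000) × 35.9 = 2.154
  Zone 2: (21,500/50,000) × 48.8 = 20.984
  Zone 3: (5,500/50,000) × 42.2 = 4.642
Post-stratified estimate = 58.372 → 58.4%.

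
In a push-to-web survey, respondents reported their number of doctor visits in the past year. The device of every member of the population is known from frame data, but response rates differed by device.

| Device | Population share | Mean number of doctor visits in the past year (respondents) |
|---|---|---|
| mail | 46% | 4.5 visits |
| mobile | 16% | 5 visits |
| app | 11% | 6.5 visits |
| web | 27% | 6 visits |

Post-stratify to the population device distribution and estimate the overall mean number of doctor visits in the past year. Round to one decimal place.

Post-stratification weights by population share, not respondent share:
  mail: 0.46 × 4.5 = 2.07
  mobile: 0.16 × 5 = 0.8
  app: 0.11 × 6.5 = 0.715
  web: 0.27 × 6 = 1.62
Post-stratified estimate = 5.205 → 5.2.

5.2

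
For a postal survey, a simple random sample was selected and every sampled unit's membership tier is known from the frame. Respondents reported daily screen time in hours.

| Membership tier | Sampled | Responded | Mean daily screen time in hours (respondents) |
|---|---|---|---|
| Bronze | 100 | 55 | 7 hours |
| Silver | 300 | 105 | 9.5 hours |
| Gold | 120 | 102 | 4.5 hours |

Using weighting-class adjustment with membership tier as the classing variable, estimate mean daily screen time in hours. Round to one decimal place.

7.9

Class response rates: Bronze 55/100 = 55%, Silver 105/300 = 35%, Gold 102/120 = 85%.
Weighting each respondent by the inverse class response rate inflates each class back to its sampled size, so the class weight is n_sampled:
  Bronze: 100 × 7 = 700
  Silver: 300 × 9.5 = 2850
  Gold: 120 × 4.5 = 540
Adjusted estimate = 4090 / 520 = 7.86538 → 7.9.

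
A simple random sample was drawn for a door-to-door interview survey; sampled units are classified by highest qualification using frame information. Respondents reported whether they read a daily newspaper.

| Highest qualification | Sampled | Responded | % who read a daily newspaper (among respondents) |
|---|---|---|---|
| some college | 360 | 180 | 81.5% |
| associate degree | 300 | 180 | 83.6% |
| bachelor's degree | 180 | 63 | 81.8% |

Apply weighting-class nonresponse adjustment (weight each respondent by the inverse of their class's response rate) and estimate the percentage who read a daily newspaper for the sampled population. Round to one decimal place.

Class response rates: some college 180/360 = 50%, associate degree 180/300 = 60%, bachelor's degree 63/180 = 35%.
Inverse-response-rate weighting restores each class to its sampled count, so class totals weight by n_sampled:
  some college: 360 × 81.5 = 29,340
  associate degree: 300 × 83.6 = 25,080
  bachelor's degree: 180 × 81.8 = 14,724
Adjusted estimate = 69,144 / 840 = 82.3143 → 82.3%.

82.3%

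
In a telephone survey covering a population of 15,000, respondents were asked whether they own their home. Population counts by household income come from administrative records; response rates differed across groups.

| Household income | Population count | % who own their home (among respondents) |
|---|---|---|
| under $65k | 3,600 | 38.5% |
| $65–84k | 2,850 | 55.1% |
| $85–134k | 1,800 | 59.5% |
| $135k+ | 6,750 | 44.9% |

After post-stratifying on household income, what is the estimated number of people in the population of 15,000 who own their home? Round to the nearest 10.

7,060

Apply each group's respondent rate to its population count:
  under $65k: 3,600 × 38.5% = 1386
  $65–84k: 2,850 × 55.1% = 1570.35
  $85–134k: 1,800 × 59.5% = 1071
  $135k+: 6,750 × 44.9% = 3030.75
Estimated total = 7058.1 → 7,060.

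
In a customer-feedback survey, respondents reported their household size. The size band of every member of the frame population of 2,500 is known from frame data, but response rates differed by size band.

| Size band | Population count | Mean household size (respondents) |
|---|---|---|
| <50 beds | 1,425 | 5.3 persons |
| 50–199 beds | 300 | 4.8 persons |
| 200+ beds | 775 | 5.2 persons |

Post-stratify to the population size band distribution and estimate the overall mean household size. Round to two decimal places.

Reweight to the known size band distribution:
  <50 beds: (1,425/2,500) × 5.3 = 3.021
  50–199 beds: (300/2,500) × 4.8 = 0.576
  200+ beds: (775/2,500) × 5.2 = 1.612
Post-stratified estimate = 5.209 → 5.21.

5.21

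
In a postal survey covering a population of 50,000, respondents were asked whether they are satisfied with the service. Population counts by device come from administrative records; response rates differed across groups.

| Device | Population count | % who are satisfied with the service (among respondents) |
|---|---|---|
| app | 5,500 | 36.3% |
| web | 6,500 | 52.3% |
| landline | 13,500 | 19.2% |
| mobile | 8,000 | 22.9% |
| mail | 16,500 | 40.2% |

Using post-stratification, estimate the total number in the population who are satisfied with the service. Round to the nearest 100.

Each cell contributes its population count × the respondent rate:
  app: 5,500 × 36.3% = 1996.5
  web: 6,500 × 52.3% = 3399.5
  landline: 13,500 × 19.2% = 2592
  mobile: 8,000 × 22.9% = 1832
  mail: 16,500 × 40.2% = 6633
Estimated total = 16,453 → 16,500.

16,500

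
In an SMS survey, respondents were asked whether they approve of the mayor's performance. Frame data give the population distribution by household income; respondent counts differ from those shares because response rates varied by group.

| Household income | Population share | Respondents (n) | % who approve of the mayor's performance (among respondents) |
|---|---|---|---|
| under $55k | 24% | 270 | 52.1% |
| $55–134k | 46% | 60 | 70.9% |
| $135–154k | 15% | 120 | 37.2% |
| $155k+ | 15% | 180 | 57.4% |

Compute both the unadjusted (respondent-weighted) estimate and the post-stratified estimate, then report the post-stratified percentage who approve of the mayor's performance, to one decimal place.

59.3%

Without adjustment, the pooled respondent share is:
  (270/630)×52.1 + (60/630)×70.9 + (120/630)×37.2 + (180/630)×57.4 = 52.5667%
Reweighting by population household income shares:
  0.24×52.1 + 0.46×70.9 + 0.15×37.2 + 0.15×57.4 = 59.308%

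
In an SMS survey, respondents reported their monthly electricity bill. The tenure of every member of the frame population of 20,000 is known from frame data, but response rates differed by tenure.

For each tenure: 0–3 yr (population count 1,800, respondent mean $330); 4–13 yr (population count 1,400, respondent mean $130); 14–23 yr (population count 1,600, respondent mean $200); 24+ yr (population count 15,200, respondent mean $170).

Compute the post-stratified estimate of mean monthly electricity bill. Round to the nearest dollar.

$184

Each cell contributes population-share × respondent value:
  0–3 yr: (1,800/20,000) × 330 = 29.7
  4–13 yr: (1,400/20,000) × 130 = 9.1
  14–23 yr: (1,600/20,000) × 200 = 16
  24+ yr: (15,200/20,000) × 170 = 129.2
Post-stratified estimate = 184 → $184.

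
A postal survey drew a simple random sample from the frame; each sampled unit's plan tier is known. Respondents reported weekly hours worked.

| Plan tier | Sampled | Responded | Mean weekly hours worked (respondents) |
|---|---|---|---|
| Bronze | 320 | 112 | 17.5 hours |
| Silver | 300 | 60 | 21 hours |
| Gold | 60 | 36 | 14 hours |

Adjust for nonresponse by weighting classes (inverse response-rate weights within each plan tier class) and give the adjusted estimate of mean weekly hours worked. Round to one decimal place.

18.7

Class response rates: Bronze 112/320 = 35%, Silver 60/300 = 20%, Gold 36/60 = 60%.
Weighting each respondent by the inverse class response rate inflates each class back to its sampled size, so the class weight is n_sampled:
  Bronze: 320 × 17.5 = 5600
  Silver: 300 × 21 = 6300
  Gold: 60 × 14 = 840
Adjusted estimate = 12,740 / 680 = 18.7353 → 18.7.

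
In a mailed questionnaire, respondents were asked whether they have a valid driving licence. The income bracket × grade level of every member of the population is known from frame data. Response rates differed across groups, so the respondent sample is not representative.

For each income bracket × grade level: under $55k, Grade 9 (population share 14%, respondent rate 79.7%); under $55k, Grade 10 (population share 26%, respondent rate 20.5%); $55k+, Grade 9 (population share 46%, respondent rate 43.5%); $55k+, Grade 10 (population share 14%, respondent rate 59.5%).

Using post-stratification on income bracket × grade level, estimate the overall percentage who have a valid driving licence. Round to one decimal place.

44.8%

Post-stratification weights by population share, not respondent share:
  under $55k, Grade 9: 0.14 × 79.7 = 11.158
  under $55k, Grade 10: 0.26 × 20.5 = 5.33
  $55k+, Grade 9: 0.46 × 43.5 = 20.01
  $55k+, Grade 10: 0.14 × 59.5 = 8.33
Post-stratified estimate = 44.828 → 44.8%.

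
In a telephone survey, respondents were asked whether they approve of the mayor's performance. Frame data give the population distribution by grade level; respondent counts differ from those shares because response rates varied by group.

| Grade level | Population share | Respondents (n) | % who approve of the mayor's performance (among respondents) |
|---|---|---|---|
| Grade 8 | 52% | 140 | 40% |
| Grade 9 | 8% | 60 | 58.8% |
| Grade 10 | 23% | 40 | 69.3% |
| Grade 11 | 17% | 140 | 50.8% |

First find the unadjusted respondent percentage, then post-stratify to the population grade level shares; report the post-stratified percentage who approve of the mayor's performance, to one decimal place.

Unadjusted (pooled respondent) estimate weights by respondent counts:
  (140/380)×40 + (60/380)×58.8 + (40/380)×69.3 + (140/380)×50.8 = 50.0316%
Reweighting by population grade level shares:
  0.52×40 + 0.08×58.8 + 0.23×69.3 + 0.17×50.8 = 50.079%

50.1%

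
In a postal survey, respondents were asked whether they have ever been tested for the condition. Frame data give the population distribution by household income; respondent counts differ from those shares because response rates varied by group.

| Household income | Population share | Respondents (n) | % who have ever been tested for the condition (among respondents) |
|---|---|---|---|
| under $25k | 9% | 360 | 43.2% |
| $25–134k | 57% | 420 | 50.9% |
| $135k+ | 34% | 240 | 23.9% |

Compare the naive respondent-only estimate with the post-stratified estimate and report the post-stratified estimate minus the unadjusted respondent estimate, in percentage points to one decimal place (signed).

Without adjustment, the pooled respondent share is:
  (360/1020)×43.2 + (420/1020)×50.9 + (240/1020)×23.9 = 41.8294%
Reweighting by population household income shares:
  0.09×43.2 + 0.57×50.9 + 0.34×23.9 = 41.027%
Difference = 41.027 − 41.8294 = -0.8024 pp.

-0.8 percentage points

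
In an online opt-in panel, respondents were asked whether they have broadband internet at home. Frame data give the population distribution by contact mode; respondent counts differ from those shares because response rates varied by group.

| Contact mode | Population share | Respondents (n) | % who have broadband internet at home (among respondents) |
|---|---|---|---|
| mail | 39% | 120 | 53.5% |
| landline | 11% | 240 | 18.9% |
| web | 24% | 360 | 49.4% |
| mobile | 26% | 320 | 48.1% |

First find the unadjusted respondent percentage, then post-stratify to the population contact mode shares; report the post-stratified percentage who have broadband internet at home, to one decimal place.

47.3%

Naive respondent-only estimate (weights = respondent counts):
  (120/1040)×53.5 + (240/1040)×18.9 + (360/1040)×49.4 + (320/1040)×48.1 = 42.4346%
Post-stratifying to population shares instead:
  0.39×53.5 + 0.11×18.9 + 0.24×49.4 + 0.26×48.1 = 47.306%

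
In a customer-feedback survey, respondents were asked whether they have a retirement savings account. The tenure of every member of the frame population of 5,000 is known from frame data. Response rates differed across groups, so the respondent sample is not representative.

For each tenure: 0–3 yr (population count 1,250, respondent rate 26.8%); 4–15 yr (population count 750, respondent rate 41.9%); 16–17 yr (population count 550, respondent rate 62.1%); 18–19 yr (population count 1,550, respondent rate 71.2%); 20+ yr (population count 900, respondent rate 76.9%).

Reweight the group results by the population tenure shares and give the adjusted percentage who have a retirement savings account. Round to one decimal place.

55.7%

Weight each group's respondent value by its population share:
  0–3 yr: (1,250/5,000) × 26.8 = 6.7
  4–15 yr: (750/5,000) × 41.9 = 6.285
  16–17 yr: (550/5,000) × 62.1 = 6.831
  18–19 yr: (1,550/5,000) × 71.2 = 22.072
  20+ yr: (900/5,000) × 76.9 = 13.842
Post-stratified estimate = 55.73 → 55.7%.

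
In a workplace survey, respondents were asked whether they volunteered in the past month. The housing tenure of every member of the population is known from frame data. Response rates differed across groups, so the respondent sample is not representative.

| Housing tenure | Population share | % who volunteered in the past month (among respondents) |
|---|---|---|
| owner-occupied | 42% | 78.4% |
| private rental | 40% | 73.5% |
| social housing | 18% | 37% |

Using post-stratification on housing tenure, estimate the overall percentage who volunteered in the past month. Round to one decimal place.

Weight each group's respondent value by its population share:
  owner-occupied: 0.42 × 78.4 = 32.928
  private rental: 0.4 × 73.5 = 29.4
  social housing: 0.18 × 37 = 6.66
Post-stratified estimate = 68.988 → 69.0%.

69.0%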